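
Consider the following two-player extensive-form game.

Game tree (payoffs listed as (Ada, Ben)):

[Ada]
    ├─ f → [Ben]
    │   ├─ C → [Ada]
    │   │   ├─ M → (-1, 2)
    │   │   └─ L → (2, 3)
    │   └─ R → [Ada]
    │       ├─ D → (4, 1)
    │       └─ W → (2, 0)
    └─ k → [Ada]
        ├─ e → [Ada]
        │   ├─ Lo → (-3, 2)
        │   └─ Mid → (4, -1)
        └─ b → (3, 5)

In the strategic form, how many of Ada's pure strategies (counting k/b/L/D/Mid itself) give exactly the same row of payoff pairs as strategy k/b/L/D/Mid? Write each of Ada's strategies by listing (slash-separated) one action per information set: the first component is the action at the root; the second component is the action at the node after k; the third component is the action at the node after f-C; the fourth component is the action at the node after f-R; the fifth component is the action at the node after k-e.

Row for k/b/L/D/Mid (columns C, R): (3,5) (3,5).
Under k/b/L/D/Mid, Ada's choice at the node after f-C and at the node after f-R and at the node after k-e can never be reached regardless of what Ben does, so varying those choices leaves every outcome unchanged.
Holding the reachable choices fixed and varying the unreachable ones freely already gives 2 × 2 × 2 = 8 equivalent strategies.
No other strategy reproduces this row, so those 8 are the full class: k/b/M/D/Lo, k/b/M/D/Mid, k/b/M/W/Lo, k/b/M/W/Mid, k/b/L/D/Lo, k/b/L/D/Mid, k/b/L/W/Lo, k/b/L/W/Mid.

8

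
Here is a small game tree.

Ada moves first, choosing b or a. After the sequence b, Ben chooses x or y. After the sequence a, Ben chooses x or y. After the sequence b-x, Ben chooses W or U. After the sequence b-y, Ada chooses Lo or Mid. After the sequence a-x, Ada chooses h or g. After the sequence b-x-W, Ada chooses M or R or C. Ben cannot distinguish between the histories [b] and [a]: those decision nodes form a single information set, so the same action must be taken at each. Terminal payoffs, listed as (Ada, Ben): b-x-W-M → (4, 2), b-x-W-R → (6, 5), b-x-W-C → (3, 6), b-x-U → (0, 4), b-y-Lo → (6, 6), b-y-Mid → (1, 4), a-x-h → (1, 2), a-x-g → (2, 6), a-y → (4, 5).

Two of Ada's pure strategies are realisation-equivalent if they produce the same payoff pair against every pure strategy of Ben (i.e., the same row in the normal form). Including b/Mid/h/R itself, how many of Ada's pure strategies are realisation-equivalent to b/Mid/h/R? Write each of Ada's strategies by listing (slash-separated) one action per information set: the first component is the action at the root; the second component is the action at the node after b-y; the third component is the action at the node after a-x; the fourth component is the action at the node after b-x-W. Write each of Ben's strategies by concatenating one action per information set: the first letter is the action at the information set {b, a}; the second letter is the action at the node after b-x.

Row for b/Mid/h/R (columns xW, xU, yW, yU): (6,5) (0,4) (1,4) (1,4).
Under b/Mid/h/R, Ada's choice at the node after a-x can never be reached regardless of what Ben does, so varying those choices leaves every outcome unchanged.
Holding the reachable choices fixed and varying the unreachable one freely already gives 2 equivalent strategies.
No other strategy reproduces this row, so those 2 are the full class: b/Mid/h/R, b/Mid/g/R.

2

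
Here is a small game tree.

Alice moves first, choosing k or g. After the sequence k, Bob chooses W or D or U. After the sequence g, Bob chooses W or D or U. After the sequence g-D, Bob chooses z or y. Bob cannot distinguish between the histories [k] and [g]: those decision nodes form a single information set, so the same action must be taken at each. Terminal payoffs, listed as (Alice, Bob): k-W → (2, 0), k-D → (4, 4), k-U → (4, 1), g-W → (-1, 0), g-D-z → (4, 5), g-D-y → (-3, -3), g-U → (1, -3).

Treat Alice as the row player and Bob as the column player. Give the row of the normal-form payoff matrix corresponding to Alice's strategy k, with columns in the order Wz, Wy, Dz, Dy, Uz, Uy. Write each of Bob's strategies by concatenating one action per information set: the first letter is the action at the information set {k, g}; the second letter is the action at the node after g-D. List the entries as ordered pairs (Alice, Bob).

(2,0) (2,0) (4,4) (4,4) (4,1) (4,1)

vs Wz: Alice plays k → Bob plays W at [k] → (2, 0)
vs Wy: Alice plays k → Bob plays W at [k] → (2, 0)
vs Dz: Alice plays k → Bob plays D at [k] → (4, 4)
vs Dy: Alice plays k → Bob plays D at [k] → (4, 4)
vs Uz: Alice plays k → Bob plays U at [k] → (4, 1)
vs Uy: Alice plays k → Bob plays U at [k] → (4, 1)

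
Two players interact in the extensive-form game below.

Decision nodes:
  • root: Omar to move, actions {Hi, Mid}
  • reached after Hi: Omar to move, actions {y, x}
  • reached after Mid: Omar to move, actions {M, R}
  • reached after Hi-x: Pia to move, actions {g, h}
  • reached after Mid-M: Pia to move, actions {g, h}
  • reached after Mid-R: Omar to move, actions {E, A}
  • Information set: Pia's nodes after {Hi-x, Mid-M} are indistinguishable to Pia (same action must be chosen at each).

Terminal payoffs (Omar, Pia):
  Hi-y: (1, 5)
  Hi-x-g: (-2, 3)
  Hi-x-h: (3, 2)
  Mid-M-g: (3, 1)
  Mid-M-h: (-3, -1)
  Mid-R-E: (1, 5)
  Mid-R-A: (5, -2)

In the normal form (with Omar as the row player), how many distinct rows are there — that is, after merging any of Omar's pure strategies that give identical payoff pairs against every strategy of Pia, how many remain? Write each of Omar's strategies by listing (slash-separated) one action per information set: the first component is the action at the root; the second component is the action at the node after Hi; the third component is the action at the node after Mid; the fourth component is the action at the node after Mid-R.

4

Omar has 16 pure strategies: Hi/y/M/E, Hi/y/M/A, Hi/y/R/E, Hi/y/R/A, Hi/x/M/E, Hi/x/M/A, Hi/x/R/E, Hi/x/R/A, Mid/y/M/E, Mid/y/M/A, Mid/y/R/E, Mid/y/R/A, Mid/x/M/E, Mid/x/M/A, Mid/x/R/E, Mid/x/R/A. Columns: g, h.
{Hi/y/M/E, Hi/y/M/A, Hi/y/R/E, Hi/y/R/A, Mid/y/R/E, Mid/x/R/E} → row (1,5) (1,5)
{Hi/x/M/E, Hi/x/M/A, Hi/x/R/E, Hi/x/R/A} → row (-2,3) (3,2)
{Mid/y/M/E, Mid/y/M/A, Mid/x/M/E, Mid/x/M/A} → row (3,1) (-3,-1)
{Mid/y/R/A, Mid/x/R/A} → row (5,-2) (5,-2)
That's 4 distinct rows out of 16 strategies.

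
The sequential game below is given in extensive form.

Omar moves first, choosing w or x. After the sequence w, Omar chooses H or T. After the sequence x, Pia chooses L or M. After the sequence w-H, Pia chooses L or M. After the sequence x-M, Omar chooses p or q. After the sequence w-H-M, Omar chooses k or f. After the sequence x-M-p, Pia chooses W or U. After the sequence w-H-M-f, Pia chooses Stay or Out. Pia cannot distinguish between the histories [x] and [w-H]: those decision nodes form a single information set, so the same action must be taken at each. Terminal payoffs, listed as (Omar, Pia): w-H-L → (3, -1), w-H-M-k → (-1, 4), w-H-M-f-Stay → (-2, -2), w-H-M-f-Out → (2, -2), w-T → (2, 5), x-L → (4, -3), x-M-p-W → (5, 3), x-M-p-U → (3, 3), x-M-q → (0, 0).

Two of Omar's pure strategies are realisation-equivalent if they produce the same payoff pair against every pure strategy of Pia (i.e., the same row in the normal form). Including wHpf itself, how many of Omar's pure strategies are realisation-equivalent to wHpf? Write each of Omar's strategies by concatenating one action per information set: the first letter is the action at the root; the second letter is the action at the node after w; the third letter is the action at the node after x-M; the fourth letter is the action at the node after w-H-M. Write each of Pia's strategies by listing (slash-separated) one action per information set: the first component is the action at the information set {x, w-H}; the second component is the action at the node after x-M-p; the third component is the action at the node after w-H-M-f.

2

Row for wHpf (columns L/W/Stay, L/W/Out, L/U/Stay, L/U/Out, M/W/Stay, M/W/Out, M/U/Stay, M/U/Out): (3,-1) (3,-1) (3,-1) (3,-1) (-2,-2) (2,-2) (-2,-2) (2,-2).
Under wHpf, Omar's choice at the node after x-M can never be reached regardless of what Pia does, so varying those choices leaves every outcome unchanged.
Holding the reachable choices fixed and varying the unreachable one freely already gives 2 equivalent strategies.
No other strategy reproduces this row, so those 2 are the full class: wHpf, wHqf.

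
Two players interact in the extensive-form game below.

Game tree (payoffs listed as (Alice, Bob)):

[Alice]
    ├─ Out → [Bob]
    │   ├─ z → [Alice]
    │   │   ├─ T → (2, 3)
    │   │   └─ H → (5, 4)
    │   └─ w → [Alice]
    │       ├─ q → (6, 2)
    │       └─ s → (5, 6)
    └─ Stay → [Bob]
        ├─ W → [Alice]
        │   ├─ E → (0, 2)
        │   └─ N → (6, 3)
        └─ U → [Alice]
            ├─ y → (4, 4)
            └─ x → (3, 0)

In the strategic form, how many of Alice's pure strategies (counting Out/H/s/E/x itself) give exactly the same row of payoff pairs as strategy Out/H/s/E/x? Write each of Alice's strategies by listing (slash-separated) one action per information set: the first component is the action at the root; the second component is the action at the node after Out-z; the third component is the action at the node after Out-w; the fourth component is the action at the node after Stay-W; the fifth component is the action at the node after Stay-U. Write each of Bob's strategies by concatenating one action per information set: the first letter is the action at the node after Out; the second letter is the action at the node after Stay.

Row for Out/H/s/E/x (columns zW, zU, wW, wU): (5,4) (5,4) (5,6) (5,6).
Under Out/H/s/E/x, Alice's choice at the node after Stay-W and at the node after Stay-U can never be reached regardless of what Bob does, so varying those choices leaves every outcome unchanged.
Holding the reachable choices fixed and varying the unreachable ones freely already gives 2 × 2 = 4 equivalent strategies.
No other strategy reproduces this row, so those 4 are the full class: Out/H/s/E/y, Out/H/s/E/x, Out/H/s/N/y, Out/H/s/N/x.

4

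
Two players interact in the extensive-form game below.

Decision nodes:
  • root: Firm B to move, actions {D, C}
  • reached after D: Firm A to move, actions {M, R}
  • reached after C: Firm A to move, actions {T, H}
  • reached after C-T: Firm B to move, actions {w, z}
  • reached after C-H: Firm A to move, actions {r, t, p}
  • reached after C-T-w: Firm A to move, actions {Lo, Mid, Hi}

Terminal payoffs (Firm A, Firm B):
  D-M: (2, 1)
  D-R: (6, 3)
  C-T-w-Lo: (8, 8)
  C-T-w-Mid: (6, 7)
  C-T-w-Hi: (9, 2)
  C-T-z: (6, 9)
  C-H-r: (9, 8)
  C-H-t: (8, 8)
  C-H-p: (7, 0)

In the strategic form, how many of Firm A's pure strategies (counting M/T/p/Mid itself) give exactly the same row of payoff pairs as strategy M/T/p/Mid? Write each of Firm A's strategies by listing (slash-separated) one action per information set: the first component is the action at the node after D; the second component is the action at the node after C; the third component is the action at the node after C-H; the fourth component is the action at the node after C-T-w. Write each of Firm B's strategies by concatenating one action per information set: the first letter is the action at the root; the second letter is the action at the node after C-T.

Row for M/T/p/Mid (columns Dw, Dz, Cw, Cz): (2,1) (2,1) (6,7) (6,9).
Under M/T/p/Mid, Firm A's choice at the node after C-H can never be reached regardless of what Firm B does, so varying those choices leaves every outcome unchanged.
Holding the reachable choices fixed and varying the unreachable one freely already gives 3 equivalent strategies.
No other strategy reproduces this row, so those 3 are the full class: M/T/r/Mid, M/T/t/Mid, M/T/p/Mid.

3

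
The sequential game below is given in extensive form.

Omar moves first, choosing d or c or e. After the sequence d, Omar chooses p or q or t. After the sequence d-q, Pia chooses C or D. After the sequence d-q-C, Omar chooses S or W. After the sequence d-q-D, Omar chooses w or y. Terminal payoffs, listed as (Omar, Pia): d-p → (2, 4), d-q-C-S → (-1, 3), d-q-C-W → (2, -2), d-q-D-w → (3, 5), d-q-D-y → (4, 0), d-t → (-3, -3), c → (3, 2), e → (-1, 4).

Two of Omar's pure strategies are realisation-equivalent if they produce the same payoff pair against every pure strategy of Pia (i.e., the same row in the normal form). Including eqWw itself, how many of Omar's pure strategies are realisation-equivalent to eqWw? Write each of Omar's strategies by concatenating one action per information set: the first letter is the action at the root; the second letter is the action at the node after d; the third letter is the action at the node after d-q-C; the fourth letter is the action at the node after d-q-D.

Row for eqWw (columns C, D): (-1,4) (-1,4).
Under eqWw, Omar's choice at the node after d and at the node after d-q-C and at the node after d-q-D can never be reached regardless of what Pia does, so varying those choices leaves every outcome unchanged.
Holding the reachable choices fixed and varying the unreachable ones freely already gives 3 × 2 × 2 = 12 equivalent strategies.
No other strategy reproduces this row, so those 12 are the full class: epSw, epSy, epWw, epWy, eqSw, eqSy, eqWw, eqWy, etSw, etSy, etWw, etWy.

12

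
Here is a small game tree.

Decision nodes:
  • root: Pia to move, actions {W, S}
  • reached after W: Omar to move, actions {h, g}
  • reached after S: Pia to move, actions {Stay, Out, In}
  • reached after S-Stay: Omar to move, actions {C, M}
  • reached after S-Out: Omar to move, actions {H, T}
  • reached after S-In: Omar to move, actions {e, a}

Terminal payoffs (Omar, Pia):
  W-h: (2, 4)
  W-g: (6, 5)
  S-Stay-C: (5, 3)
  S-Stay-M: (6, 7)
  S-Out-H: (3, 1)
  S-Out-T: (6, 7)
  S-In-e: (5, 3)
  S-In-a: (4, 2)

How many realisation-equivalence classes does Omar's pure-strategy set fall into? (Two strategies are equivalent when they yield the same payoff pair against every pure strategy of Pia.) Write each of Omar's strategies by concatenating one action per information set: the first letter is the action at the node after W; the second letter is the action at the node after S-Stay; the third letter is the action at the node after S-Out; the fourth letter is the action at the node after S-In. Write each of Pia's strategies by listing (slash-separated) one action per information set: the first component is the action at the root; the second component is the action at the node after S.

16

Omar has 16 pure strategies: hCHe, hCHa, hCTe, hCTa, hMHe, hMHa, hMTe, hMTa, gCHe, gCHa, gCTe, gCTa, gMHe, gMHa, gMTe, gMTa. Columns: W/Stay, W/Out, W/In, S/Stay, S/Out, S/In.
{hCHe} → row (2,4) (2,4) (2,4) (5,3) (3,1) (5,3)
{hCHa} → row (2,4) (2,4) (2,4) (5,3) (3,1) (4,2)
{hCTe} → row (2,4) (2,4) (2,4) (5,3) (6,7) (5,3)
{hCTa} → row (2,4) (2,4) (2,4) (5,3) (6,7) (4,2)
{hMHe} → row (2,4) (2,4) (2,4) (6,7) (3,1) (5,3)
{hMHa} → row (2,4) (2,4) (2,4) (6,7) (3,1) (4,2)
{hMTe} → row (2,4) (2,4) (2,4) (6,7) (6,7) (5,3)
{hMTa} → row (2,4) (2,4) (2,4) (6,7) (6,7) (4,2)
{gCHe} → row (6,5) (6,5) (6,5) (5,3) (3,1) (5,3)
{gCHa} → row (6,5) (6,5) (6,5) (5,3) (3,1) (4,2)
{gCTe} → row (6,5) (6,5) (6,5) (5,3) (6,7) (5,3)
{gCTa} → row (6,5) (6,5) (6,5) (5,3) (6,7) (4,2)
{gMHe} → row (6,5) (6,5) (6,5) (6,7) (3,1) (5,3)
{gMHa} → row (6,5) (6,5) (6,5) (6,7) (3,1) (4,2)
{gMTe} → row (6,5) (6,5) (6,5) (6,7) (6,7) (5,3)
{gMTa} → row (6,5) (6,5) (6,5) (6,7) (6,7) (4,2)
That's 16 distinct rows out of 16 strategies.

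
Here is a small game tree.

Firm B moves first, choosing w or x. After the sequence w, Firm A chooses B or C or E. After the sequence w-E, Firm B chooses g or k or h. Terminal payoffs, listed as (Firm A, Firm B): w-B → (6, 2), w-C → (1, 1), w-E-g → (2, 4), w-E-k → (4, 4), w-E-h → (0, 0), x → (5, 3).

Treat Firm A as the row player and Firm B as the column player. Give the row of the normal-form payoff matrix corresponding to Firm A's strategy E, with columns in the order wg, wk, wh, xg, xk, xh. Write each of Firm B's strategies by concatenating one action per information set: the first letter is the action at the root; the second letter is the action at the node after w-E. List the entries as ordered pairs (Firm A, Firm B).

(2,4) (4,4) (0,0) (5,3) (5,3) (5,3)

vs wg: Firm B plays w → Firm A plays E at [w] → Firm B plays g at [w-E] → (2, 4)
vs wk: Firm B plays w → Firm A plays E at [w] → Firm B plays k at [w-E] → (4, 4)
vs wh: Firm B plays w → Firm A plays E at [w] → Firm B plays h at [w-E] → (0, 0)
vs xg: Firm B plays x → (5, 3)
vs xk: Firm B plays x → (5, 3)
vs xh: Firm B plays x → (5, 3)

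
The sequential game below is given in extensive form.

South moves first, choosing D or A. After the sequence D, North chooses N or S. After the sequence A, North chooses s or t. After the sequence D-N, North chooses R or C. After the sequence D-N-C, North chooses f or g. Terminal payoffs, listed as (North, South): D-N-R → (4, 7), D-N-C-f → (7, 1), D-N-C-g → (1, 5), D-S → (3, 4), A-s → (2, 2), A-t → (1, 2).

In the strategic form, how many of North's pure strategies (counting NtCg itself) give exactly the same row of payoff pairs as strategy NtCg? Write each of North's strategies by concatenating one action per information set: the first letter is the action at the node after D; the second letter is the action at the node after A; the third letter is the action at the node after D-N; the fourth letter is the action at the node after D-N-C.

1

Row for NtCg (columns D, A): (1,5) (1,2).
Every one of North's information sets is on the play path for some reply by South when North follows NtCg.
Changing the action at any of them therefore changes at least one column, so only NtCg itself gives this row.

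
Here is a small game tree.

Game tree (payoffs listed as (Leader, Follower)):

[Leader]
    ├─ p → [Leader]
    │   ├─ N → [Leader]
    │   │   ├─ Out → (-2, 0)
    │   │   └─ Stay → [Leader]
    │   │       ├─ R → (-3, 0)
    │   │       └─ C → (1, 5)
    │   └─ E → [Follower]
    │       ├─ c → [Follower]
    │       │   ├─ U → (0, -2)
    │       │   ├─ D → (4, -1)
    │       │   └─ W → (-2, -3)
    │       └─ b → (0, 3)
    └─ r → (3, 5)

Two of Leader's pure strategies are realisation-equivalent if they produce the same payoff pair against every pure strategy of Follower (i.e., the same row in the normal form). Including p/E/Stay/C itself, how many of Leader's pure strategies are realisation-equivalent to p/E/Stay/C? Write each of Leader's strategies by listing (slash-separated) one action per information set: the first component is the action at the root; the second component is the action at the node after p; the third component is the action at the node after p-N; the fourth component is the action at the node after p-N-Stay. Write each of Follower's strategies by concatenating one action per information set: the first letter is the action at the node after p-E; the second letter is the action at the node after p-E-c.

4

Row for p/E/Stay/C (columns cU, cD, cW, bU, bD, bW): (0,-2) (4,-1) (-2,-3) (0,3) (0,3) (0,3).
Under p/E/Stay/C, Leader's choice at the node after p-N and at the node after p-N-Stay can never be reached regardless of what Follower does, so varying those choices leaves every outcome unchanged.
Holding the reachable choices fixed and varying the unreachable ones freely already gives 2 × 2 = 4 equivalent strategies.
No other strategy reproduces this row, so those 4 are the full class: p/E/Out/R, p/E/Out/C, p/E/Stay/R, p/E/Stay/C.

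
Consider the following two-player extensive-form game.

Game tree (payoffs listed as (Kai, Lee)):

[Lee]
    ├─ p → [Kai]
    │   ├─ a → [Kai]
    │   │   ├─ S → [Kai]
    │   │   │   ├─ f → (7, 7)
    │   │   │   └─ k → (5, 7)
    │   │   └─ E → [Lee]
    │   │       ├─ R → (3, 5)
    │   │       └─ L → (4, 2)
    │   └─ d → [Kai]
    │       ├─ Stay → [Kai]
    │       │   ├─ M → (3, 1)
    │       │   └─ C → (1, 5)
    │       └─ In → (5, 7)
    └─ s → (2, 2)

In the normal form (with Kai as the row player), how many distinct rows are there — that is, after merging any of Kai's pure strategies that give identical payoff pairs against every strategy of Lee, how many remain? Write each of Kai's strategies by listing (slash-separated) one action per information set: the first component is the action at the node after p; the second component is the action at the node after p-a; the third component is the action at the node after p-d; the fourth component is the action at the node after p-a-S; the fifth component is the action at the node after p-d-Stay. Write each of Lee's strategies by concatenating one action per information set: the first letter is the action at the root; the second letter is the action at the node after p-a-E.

5

Kai has 32 pure strategies: a/S/Stay/f/M, a/S/Stay/f/C, a/S/Stay/k/M, a/S/Stay/k/C, a/S/In/f/M, a/S/In/f/C, a/S/In/k/M, a/S/In/k/C, a/E/Stay/f/M, a/E/Stay/f/C, a/E/Stay/k/M, a/E/Stay/k/C, a/E/In/f/M, a/E/In/f/C, a/E/In/k/M, a/E/In/k/C, d/S/Stay/f/M, d/S/Stay/f/C, d/S/Stay/k/M, d/S/Stay/k/C, d/S/In/f/M, d/S/In/f/C, d/S/In/k/M, d/S/In/k/C, d/E/Stay/f/M, d/E/Stay/f/C, d/E/Stay/k/M, d/E/Stay/k/C, d/E/In/f/M, d/E/In/f/C, d/E/In/k/M, d/E/In/k/C. Columns: pR, pL, sR, sL.
{a/S/Stay/f/M, a/S/Stay/f/C, a/S/In/f/M, a/S/In/f/C} → row (7,7) (7,7) (2,2) (2,2)
{a/S/Stay/k/M, a/S/Stay/k/C, a/S/In/k/M, a/S/In/k/C, d/S/In/f/M, d/S/In/f/C, d/S/In/k/M, d/S/In/k/C, d/E/In/f/M, d/E/In/f/C, d/E/In/k/M, d/E/In/k/C} → row (5,7) (5,7) (2,2) (2,2)
{a/E/Stay/f/M, a/E/Stay/f/C, a/E/Stay/k/M, a/E/Stay/k/C, a/E/In/f/M, a/E/In/f/C, a/E/In/k/M, a/E/In/k/C} → row (3,5) (4,2) (2,2) (2,2)
{d/S/Stay/f/M, d/S/Stay/k/M, d/E/Stay/f/M, d/E/Stay/k/M} → row (3,1) (3,1) (2,2) (2,2)
{d/S/Stay/f/C, d/S/Stay/k/C, d/E/Stay/f/C, d/E/Stay/k/C} → row (1,5) (1,5) (2,2) (2,2)
That's 5 distinct rows out of 32 strategies.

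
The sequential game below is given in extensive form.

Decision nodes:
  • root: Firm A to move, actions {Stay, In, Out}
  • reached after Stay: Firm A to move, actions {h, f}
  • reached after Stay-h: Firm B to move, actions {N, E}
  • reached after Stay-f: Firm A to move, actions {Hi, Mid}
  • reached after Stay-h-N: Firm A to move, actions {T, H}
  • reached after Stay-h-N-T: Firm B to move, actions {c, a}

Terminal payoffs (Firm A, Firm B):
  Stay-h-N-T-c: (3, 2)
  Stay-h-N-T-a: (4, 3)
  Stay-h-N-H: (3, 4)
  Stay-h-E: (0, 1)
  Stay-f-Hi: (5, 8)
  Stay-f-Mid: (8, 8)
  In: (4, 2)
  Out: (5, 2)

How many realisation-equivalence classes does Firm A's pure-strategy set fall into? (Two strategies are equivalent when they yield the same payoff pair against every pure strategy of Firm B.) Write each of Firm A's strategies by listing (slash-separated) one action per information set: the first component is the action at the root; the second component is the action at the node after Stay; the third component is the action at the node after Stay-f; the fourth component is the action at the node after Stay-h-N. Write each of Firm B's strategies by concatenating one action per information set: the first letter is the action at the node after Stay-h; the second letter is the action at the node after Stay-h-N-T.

6

Firm A has 24 pure strategies: Stay/h/Hi/T, Stay/h/Hi/H, Stay/h/Mid/T, Stay/h/Mid/H, Stay/f/Hi/T, Stay/f/Hi/H, Stay/f/Mid/T, Stay/f/Mid/H, In/h/Hi/T, In/h/Hi/H, In/h/Mid/T, In/h/Mid/H, In/f/Hi/T, In/f/Hi/H, In/f/Mid/T, In/f/Mid/H, Out/h/Hi/T, Out/h/Hi/H, Out/h/Mid/T, Out/h/Mid/H, Out/f/Hi/T, Out/f/Hi/H, Out/f/Mid/T, Out/f/Mid/H. Columns: Nc, Na, Ec, Ea.
{Stay/h/Hi/T, Stay/h/Mid/T} → row (3,2) (4,3) (0,1) (0,1)
{Stay/h/Hi/H, Stay/h/Mid/H} → row (3,4) (3,4) (0,1) (0,1)
{Stay/f/Hi/T, Stay/f/Hi/H} → row (5,8) (5,8) (5,8) (5,8)
{Stay/f/Mid/T, Stay/f/Mid/H} → row (8,8) (8,8) (8,8) (8,8)
{In/h/Hi/T, In/h/Hi/H, In/h/Mid/T, In/h/Mid/H, In/f/Hi/T, In/f/Hi/H, In/f/Mid/T, In/f/Mid/H} → row (4,2) (4,2) (4,2) (4,2)
{Out/h/Hi/T, Out/h/Hi/H, Out/h/Mid/T, Out/h/Mid/H, Out/f/Hi/T, Out/f/Hi/H, Out/f/Mid/T, Out/f/Mid/H} → row (5,2) (5,2) (5,2) (5,2)
That's 6 distinct rows out of 24 strategies.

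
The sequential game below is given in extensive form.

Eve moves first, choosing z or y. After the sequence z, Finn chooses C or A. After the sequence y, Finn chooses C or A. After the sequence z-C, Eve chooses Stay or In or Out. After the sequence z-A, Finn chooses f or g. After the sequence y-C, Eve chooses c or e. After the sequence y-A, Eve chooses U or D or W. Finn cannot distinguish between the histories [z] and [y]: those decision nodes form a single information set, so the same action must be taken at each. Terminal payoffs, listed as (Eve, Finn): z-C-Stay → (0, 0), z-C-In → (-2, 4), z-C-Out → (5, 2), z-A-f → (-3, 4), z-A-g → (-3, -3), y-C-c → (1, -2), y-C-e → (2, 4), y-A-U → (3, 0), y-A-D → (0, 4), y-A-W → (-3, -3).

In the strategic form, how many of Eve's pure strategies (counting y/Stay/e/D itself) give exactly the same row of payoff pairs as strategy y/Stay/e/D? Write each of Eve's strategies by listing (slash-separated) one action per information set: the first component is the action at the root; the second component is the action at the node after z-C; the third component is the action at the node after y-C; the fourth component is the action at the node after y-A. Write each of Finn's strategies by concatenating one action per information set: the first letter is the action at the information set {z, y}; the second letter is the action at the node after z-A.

3

Row for y/Stay/e/D (columns Cf, Cg, Af, Ag): (2,4) (2,4) (0,4) (0,4).
Under y/Stay/e/D, Eve's choice at the node after z-C can never be reached regardless of what Finn does, so varying those choices leaves every outcome unchanged.
Holding the reachable choices fixed and varying the unreachable one freely already gives 3 equivalent strategies.
No other strategy reproduces this row, so those 3 are the full class: y/Stay/e/D, y/In/e/D, y/Out/e/D.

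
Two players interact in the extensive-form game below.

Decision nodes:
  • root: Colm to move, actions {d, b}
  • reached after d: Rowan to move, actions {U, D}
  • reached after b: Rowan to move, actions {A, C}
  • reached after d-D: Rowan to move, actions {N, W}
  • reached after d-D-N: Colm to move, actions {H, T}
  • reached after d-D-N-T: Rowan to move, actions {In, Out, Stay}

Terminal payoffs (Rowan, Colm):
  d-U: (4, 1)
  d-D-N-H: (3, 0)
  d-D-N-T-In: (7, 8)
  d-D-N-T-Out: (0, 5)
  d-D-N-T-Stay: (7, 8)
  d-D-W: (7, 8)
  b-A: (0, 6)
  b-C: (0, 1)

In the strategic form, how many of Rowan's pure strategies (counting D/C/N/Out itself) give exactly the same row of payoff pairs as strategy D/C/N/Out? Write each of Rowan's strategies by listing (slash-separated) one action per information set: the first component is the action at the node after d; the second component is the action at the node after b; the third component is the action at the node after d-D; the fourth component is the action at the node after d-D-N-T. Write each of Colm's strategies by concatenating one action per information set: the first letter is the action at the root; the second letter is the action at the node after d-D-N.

1

Row for D/C/N/Out (columns dH, dT, bH, bT): (3,0) (0,5) (0,1) (0,1).
Every one of Rowan's information sets is on the play path for some reply by Colm when Rowan follows D/C/N/Out.
Changing the action at any of them therefore changes at least one column, so only D/C/N/Out itself gives this row.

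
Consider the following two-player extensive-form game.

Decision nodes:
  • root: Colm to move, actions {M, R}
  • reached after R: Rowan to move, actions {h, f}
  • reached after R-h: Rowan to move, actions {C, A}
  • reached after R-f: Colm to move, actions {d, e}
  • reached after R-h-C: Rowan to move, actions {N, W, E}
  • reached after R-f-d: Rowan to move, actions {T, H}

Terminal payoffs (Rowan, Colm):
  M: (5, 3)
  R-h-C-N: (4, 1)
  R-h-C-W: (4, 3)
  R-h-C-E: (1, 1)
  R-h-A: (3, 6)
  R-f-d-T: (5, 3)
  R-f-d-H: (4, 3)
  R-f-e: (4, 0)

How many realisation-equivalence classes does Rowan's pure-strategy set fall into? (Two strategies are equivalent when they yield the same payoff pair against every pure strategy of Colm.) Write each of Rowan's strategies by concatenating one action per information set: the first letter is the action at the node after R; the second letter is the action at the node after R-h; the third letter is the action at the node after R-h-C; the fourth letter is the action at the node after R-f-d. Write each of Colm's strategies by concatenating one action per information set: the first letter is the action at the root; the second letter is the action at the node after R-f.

6

Rowan has 24 pure strategies: hCNT, hCNH, hCWT, hCWH, hCET, hCEH, hANT, hANH, hAWT, hAWH, hAET, hAEH, fCNT, fCNH, fCWT, fCWH, fCET, fCEH, fANT, fANH, fAWT, fAWH, fAET, fAEH. Columns: Md, Me, Rd, Re.
{hCNT, hCNH} → row (5,3) (5,3) (4,1) (4,1)
{hCWT, hCWH} → row (5,3) (5,3) (4,3) (4,3)
{hCET, hCEH} → row (5,3) (5,3) (1,1) (1,1)
{hANT, hANH, hAWT, hAWH, hAET, hAEH} → row (5,3) (5,3) (3,6) (3,6)
{fCNT, fCWT, fCET, fANT, fAWT, fAET} → row (5,3) (5,3) (5,3) (4,0)
{fCNH, fCWH, fCEH, fANH, fAWH, fAEH} → row (5,3) (5,3) (4,3) (4,0)
That's 6 distinct rows out of 24 strategies.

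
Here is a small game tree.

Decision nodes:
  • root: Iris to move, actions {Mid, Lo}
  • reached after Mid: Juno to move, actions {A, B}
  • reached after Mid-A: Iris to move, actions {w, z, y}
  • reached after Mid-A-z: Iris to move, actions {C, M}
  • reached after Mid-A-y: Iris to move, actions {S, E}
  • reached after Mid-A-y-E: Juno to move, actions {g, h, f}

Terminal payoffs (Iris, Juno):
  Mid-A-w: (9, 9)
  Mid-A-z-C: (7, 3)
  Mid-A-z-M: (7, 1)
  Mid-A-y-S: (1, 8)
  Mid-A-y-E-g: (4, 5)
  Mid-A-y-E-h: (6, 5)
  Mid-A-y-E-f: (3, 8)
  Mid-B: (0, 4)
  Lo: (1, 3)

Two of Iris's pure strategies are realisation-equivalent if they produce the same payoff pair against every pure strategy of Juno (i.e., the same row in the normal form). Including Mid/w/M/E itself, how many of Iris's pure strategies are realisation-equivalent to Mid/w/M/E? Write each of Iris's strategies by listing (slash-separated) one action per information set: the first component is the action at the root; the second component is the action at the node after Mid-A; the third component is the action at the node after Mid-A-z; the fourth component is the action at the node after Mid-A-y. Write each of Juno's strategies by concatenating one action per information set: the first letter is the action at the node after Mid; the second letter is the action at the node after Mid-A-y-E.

4

Row for Mid/w/M/E (columns Ag, Ah, Af, Bg, Bh, Bf): (9,9) (9,9) (9,9) (0,4) (0,4) (0,4).
Under Mid/w/M/E, Iris's choice at the node after Mid-A-z and at the node after Mid-A-y can never be reached regardless of what Juno does, so varying those choices leaves every outcome unchanged.
Holding the reachable choices fixed and varying the unreachable ones freely already gives 2 × 2 = 4 equivalent strategies.
No other strategy reproduces this row, so those 4 are the full class: Mid/w/C/S, Mid/w/C/E, Mid/w/M/S, Mid/w/M/E.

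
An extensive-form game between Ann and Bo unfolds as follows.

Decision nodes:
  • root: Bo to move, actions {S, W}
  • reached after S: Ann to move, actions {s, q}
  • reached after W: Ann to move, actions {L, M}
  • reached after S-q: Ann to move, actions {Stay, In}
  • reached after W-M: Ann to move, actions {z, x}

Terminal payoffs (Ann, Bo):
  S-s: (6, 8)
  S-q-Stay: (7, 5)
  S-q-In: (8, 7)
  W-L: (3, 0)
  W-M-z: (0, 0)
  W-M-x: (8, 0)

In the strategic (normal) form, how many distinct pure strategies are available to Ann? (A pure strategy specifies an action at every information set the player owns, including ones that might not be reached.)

Ann owns the node after S with actions {s, q} — two choices.
Ann owns the node after W with actions {L, M} — two choices.
Ann owns the node after S-q with actions {Stay, In} — two choices.
Ann owns the node after W-M with actions {z, x} — two choices.
A pure strategy fixes one action at each information set independently, so the count is the product 2 × 2 × 2 × 2 = 16.

16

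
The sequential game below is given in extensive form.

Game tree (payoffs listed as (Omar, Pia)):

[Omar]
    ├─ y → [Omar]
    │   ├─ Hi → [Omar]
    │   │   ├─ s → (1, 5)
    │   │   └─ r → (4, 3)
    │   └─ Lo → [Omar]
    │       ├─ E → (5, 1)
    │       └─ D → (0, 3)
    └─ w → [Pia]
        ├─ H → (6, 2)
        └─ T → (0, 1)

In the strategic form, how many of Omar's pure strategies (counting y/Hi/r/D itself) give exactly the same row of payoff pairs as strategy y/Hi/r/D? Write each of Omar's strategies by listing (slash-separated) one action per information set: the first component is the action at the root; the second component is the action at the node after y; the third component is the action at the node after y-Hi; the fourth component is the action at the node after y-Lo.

Row for y/Hi/r/D (columns H, T): (4,3) (4,3).
Under y/Hi/r/D, Omar's choice at the node after y-Lo can never be reached regardless of what Pia does, so varying those choices leaves every outcome unchanged.
Holding the reachable choices fixed and varying the unreachable one freely already gives 2 equivalent strategies.
No other strategy reproduces this row, so those 2 are the full class: y/Hi/r/E, y/Hi/r/D.

2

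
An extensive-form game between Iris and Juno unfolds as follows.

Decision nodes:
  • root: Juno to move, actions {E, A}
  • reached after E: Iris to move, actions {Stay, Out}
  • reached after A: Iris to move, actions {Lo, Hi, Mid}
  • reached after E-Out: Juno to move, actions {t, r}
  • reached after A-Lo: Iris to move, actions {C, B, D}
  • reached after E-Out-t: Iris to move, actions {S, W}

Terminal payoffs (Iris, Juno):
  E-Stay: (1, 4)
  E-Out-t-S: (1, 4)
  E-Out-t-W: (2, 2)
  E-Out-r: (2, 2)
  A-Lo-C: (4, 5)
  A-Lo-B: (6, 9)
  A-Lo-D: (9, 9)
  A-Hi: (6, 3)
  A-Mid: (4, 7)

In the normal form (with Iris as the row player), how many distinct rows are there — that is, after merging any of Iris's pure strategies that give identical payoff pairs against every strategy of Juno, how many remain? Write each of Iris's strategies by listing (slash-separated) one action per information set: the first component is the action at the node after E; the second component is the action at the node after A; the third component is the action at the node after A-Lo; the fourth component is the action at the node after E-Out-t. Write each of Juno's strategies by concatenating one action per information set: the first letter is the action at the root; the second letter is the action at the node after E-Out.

Iris has 36 pure strategies: Stay/Lo/C/S, Stay/Lo/C/W, Stay/Lo/B/S, Stay/Lo/B/W, Stay/Lo/D/S, Stay/Lo/D/W, Stay/Hi/C/S, Stay/Hi/C/W, Stay/Hi/B/S, Stay/Hi/B/W, Stay/Hi/D/S, Stay/Hi/D/W, Stay/Mid/C/S, Stay/Mid/C/W, Stay/Mid/B/S, Stay/Mid/B/W, Stay/Mid/D/S, Stay/Mid/D/W, Out/Lo/C/S, Out/Lo/C/W, Out/Lo/B/S, Out/Lo/B/W, Out/Lo/D/S, Out/Lo/D/W, Out/Hi/C/S, Out/Hi/C/W, Out/Hi/B/S, Out/Hi/B/W, Out/Hi/D/S, Out/Hi/D/W, Out/Mid/C/S, Out/Mid/C/W, Out/Mid/B/S, Out/Mid/B/W, Out/Mid/D/S, Out/Mid/D/W. Columns: Et, Er, At, Ar.
{Stay/Lo/C/S, Stay/Lo/C/W} → row (1,4) (1,4) (4,5) (4,5)
{Stay/Lo/B/S, Stay/Lo/B/W} → row (1,4) (1,4) (6,9) (6,9)
{Stay/Lo/D/S, Stay/Lo/D/W} → row (1,4) (1,4) (9,9) (9,9)
{Stay/Hi/C/S, Stay/Hi/C/W, Stay/Hi/B/S, Stay/Hi/B/W, Stay/Hi/D/S, Stay/Hi/D/W} → row (1,4) (1,4) (6,3) (6,3)
{Stay/Mid/C/S, Stay/Mid/C/W, Stay/Mid/B/S, Stay/Mid/B/W, Stay/Mid/D/S, Stay/Mid/D/W} → row (1,4) (1,4) (4,7) (4,7)
{Out/Lo/C/S} → row (1,4) (2,2) (4,5) (4,5)
{Out/Lo/C/W} → row (2,2) (2,2) (4,5) (4,5)
{Out/Lo/B/S} → row (1,4) (2,2) (6,9) (6,9)
{Out/Lo/B/W} → row (2,2) (2,2) (6,9) (6,9)
{Out/Lo/D/S} → row (1,4) (2,2) (9,9) (9,9)
{Out/Lo/D/W} → row (2,2) (2,2) (9,9) (9,9)
{Out/Hi/C/S, Out/Hi/B/S, Out/Hi/D/S} → row (1,4) (2,2) (6,3) (6,3)
{Out/Hi/C/W, Out/Hi/B/W, Out/Hi/D/W} → row (2,2) (2,2) (6,3) (6,3)
{Out/Mid/C/S, Out/Mid/B/S, Out/Mid/D/S} → row (1,4) (2,2) (4,7) (4,7)
{Out/Mid/C/W, Out/Mid/B/W, Out/Mid/D/W} → row (2,2) (2,2) (4,7) (4,7)
That's 15 distinct rows out of 36 strategies.

15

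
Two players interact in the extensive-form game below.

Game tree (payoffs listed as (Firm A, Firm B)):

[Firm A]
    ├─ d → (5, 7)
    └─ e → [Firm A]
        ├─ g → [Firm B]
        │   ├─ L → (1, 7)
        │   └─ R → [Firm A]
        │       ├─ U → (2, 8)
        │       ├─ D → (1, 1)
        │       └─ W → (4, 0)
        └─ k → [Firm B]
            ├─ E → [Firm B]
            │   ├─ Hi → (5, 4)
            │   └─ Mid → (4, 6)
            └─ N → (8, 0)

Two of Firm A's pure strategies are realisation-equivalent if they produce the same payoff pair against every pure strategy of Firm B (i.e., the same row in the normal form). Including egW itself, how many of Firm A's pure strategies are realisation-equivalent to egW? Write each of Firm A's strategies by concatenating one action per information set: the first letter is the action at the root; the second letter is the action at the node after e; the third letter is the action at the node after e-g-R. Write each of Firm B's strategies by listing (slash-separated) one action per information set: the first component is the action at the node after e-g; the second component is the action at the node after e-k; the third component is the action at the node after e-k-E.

Row for egW (columns L/E/Hi, L/E/Mid, L/N/Hi, L/N/Mid, R/E/Hi, R/E/Mid, R/N/Hi, R/N/Mid): (1,7) (1,7) (1,7) (1,7) (4,0) (4,0) (4,0) (4,0).
Every one of Firm A's information sets is on the play path for some reply by Firm B when Firm A follows egW.
Changing the action at any of them therefore changes at least one column, so only egW itself gives this row.

1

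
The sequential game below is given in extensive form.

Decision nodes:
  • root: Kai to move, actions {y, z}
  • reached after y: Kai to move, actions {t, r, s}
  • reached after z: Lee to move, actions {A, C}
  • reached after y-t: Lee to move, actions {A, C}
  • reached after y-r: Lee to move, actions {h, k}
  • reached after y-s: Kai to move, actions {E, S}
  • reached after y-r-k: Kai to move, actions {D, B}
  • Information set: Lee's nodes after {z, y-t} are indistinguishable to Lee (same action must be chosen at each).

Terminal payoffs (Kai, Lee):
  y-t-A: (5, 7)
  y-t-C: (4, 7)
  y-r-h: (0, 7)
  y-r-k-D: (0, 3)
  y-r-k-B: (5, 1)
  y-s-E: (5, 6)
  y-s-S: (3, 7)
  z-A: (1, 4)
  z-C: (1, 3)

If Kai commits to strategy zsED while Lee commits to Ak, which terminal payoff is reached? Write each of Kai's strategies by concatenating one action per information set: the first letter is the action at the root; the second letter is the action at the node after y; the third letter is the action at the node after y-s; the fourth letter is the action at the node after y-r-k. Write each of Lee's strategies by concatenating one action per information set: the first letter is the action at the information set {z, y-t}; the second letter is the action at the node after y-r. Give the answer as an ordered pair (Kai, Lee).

(1, 4)

Trace the play path from the root:
  Kai plays z
  Lee plays A at [z]
→ terminal payoff (1, 4).
(Kai's choice at the node after y is never reached on this path, so it doesn't affect the outcome.)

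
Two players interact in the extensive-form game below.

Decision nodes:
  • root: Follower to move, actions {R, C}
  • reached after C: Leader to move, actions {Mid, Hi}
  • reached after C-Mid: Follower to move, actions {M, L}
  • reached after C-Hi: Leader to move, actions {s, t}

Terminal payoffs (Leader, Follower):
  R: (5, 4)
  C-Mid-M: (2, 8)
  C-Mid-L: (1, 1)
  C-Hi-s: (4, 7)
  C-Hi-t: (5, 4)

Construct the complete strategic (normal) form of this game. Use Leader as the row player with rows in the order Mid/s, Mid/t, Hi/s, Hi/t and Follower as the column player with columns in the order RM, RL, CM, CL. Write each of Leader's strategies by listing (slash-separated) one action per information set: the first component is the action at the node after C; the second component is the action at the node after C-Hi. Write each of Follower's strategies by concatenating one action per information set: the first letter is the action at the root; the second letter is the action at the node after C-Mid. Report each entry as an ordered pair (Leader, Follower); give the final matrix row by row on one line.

Mid/s: (5,4) (5,4) (2,8) (1,1) | Mid/t: (5,4) (5,4) (2,8) (1,1) | Hi/s: (5,4) (5,4) (4,7) (4,7) | Hi/t: (5,4) (5,4) (5,4) (5,4)

            RM       RL       CM       CL
Mid/s    (5,4)    (5,4)    (2,8)    (1,1)
Mid/t    (5,4)    (5,4)    (2,8)    (1,1)
 Hi/s    (5,4)    (5,4)    (4,7)    (4,7)
 Hi/t    (5,4)    (5,4)    (5,4)    (5,4)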